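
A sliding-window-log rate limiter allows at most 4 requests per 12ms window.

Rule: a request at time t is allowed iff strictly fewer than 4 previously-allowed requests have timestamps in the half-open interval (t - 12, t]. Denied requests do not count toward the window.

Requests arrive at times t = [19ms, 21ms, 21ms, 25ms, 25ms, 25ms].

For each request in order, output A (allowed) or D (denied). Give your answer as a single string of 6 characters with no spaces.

Answer: AAAADD

Derivation:
Tracking allowed requests in the window:
  req#1 t=19ms: ALLOW
  req#2 t=21ms: ALLOW
  req#3 t=21ms: ALLOW
  req#4 t=25ms: ALLOW
  req#5 t=25ms: DENY
  req#6 t=25ms: DENY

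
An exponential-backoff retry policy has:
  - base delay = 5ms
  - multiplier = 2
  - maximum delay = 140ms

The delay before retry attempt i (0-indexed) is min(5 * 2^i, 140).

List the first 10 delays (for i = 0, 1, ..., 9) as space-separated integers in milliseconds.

Answer: 5 10 20 40 80 140 140 140 140 140

Derivation:
Computing each delay:
  i=0: min(5*2^0, 140) = 5
  i=1: min(5*2^1, 140) = 10
  i=2: min(5*2^2, 140) = 20
  i=3: min(5*2^3, 140) = 40
  i=4: min(5*2^4, 140) = 80
  i=5: min(5*2^5, 140) = 140
  i=6: min(5*2^6, 140) = 140
  i=7: min(5*2^7, 140) = 140
  i=8: min(5*2^8, 140) = 140
  i=9: min(5*2^9, 140) = 140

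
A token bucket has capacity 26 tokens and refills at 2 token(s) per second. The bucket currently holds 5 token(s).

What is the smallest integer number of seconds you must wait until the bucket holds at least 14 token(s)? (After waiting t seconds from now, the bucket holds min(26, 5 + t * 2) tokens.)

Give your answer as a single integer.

Need 5 + t * 2 >= 14, so t >= 9/2.
Smallest integer t = ceil(9/2) = 5.

Answer: 5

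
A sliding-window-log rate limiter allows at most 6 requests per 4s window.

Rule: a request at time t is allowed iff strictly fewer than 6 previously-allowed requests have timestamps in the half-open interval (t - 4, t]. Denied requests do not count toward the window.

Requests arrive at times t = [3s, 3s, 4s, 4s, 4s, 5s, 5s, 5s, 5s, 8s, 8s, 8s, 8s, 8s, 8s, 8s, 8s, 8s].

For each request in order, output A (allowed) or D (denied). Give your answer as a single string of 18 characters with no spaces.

Answer: AAAAAADDDAAAAADDDD

Derivation:
Tracking allowed requests in the window:
  req#1 t=3s: ALLOW
  req#2 t=3s: ALLOW
  req#3 t=4s: ALLOW
  req#4 t=4s: ALLOW
  req#5 t=4s: ALLOW
  req#6 t=5s: ALLOW
  req#7 t=5s: DENY
  req#8 t=5s: DENY
  req#9 t=5s: DENY
  req#10 t=8s: ALLOW
  req#11 t=8s: ALLOW
  req#12 t=8s: ALLOW
  req#13 t=8s: ALLOW
  req#14 t=8s: ALLOW
  req#15 t=8s: DENY
  req#16 t=8s: DENY
  req#17 t=8s: DENY
  req#18 t=8s: DENY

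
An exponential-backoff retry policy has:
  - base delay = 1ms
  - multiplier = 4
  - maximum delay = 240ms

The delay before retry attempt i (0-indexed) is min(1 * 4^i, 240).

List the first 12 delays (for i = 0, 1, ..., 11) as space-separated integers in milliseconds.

Computing each delay:
  i=0: min(1*4^0, 240) = 1
  i=1: min(1*4^1, 240) = 4
  i=2: min(1*4^2, 240) = 16
  i=3: min(1*4^3, 240) = 64
  i=4: min(1*4^4, 240) = 240
  i=5: min(1*4^5, 240) = 240
  i=6: min(1*4^6, 240) = 240
  i=7: min(1*4^7, 240) = 240
  i=8: min(1*4^8, 240) = 240
  i=9: min(1*4^9, 240) = 240
  i=10: min(1*4^10, 240) = 240
  i=11: min(1*4^11, 240) = 240

Answer: 1 4 16 64 240 240 240 240 240 240 240 240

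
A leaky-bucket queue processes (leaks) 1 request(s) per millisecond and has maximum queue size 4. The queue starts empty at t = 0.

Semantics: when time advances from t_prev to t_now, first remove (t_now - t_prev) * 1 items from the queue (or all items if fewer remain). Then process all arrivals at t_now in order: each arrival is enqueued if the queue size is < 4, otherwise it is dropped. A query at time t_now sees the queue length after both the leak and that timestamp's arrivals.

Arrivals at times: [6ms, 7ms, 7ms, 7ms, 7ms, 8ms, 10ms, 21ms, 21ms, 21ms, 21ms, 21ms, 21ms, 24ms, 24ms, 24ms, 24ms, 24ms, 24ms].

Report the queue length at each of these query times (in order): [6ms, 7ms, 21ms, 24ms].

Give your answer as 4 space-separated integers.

Answer: 1 4 4 4

Derivation:
Queue lengths at query times:
  query t=6ms: backlog = 1
  query t=7ms: backlog = 4
  query t=21ms: backlog = 4
  query t=24ms: backlog = 4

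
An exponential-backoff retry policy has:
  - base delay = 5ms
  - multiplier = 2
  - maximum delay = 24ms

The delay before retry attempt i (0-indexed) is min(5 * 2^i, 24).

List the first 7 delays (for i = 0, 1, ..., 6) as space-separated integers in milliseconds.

Answer: 5 10 20 24 24 24 24

Derivation:
Computing each delay:
  i=0: min(5*2^0, 24) = 5
  i=1: min(5*2^1, 24) = 10
  i=2: min(5*2^2, 24) = 20
  i=3: min(5*2^3, 24) = 24
  i=4: min(5*2^4, 24) = 24
  i=5: min(5*2^5, 24) = 24
  i=6: min(5*2^6, 24) = 24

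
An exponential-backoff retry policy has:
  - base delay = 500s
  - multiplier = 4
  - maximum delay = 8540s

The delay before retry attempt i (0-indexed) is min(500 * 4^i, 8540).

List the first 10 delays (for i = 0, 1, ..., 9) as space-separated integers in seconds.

Answer: 500 2000 8000 8540 8540 8540 8540 8540 8540 8540

Derivation:
Computing each delay:
  i=0: min(500*4^0, 8540) = 500
  i=1: min(500*4^1, 8540) = 2000
  i=2: min(500*4^2, 8540) = 8000
  i=3: min(500*4^3, 8540) = 8540
  i=4: min(500*4^4, 8540) = 8540
  i=5: min(500*4^5, 8540) = 8540
  i=6: min(500*4^6, 8540) = 8540
  i=7: min(500*4^7, 8540) = 8540
  i=8: min(500*4^8, 8540) = 8540
  i=9: min(500*4^9, 8540) = 8540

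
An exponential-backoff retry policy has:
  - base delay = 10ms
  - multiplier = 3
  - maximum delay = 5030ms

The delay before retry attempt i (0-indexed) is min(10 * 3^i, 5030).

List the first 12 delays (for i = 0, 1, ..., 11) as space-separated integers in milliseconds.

Computing each delay:
  i=0: min(10*3^0, 5030) = 10
  i=1: min(10*3^1, 5030) = 30
  i=2: min(10*3^2, 5030) = 90
  i=3: min(10*3^3, 5030) = 270
  i=4: min(10*3^4, 5030) = 810
  i=5: min(10*3^5, 5030) = 2430
  i=6: min(10*3^6, 5030) = 5030
  i=7: min(10*3^7, 5030) = 5030
  i=8: min(10*3^8, 5030) = 5030
  i=9: min(10*3^9, 5030) = 5030
  i=10: min(10*3^10, 5030) = 5030
  i=11: min(10*3^11, 5030) = 5030

Answer: 10 30 90 270 810 2430 5030 5030 5030 5030 5030 5030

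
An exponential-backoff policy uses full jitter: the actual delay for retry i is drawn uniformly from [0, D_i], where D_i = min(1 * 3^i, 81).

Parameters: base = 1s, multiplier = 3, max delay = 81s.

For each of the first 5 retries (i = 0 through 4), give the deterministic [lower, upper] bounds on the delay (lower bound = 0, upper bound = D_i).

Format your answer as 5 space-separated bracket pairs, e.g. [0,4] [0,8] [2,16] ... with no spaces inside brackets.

Computing bounds per retry:
  i=0: D_i=min(1*3^0,81)=1, bounds=[0,1]
  i=1: D_i=min(1*3^1,81)=3, bounds=[0,3]
  i=2: D_i=min(1*3^2,81)=9, bounds=[0,9]
  i=3: D_i=min(1*3^3,81)=27, bounds=[0,27]
  i=4: D_i=min(1*3^4,81)=81, bounds=[0,81]

Answer: [0,1] [0,3] [0,9] [0,27] [0,81]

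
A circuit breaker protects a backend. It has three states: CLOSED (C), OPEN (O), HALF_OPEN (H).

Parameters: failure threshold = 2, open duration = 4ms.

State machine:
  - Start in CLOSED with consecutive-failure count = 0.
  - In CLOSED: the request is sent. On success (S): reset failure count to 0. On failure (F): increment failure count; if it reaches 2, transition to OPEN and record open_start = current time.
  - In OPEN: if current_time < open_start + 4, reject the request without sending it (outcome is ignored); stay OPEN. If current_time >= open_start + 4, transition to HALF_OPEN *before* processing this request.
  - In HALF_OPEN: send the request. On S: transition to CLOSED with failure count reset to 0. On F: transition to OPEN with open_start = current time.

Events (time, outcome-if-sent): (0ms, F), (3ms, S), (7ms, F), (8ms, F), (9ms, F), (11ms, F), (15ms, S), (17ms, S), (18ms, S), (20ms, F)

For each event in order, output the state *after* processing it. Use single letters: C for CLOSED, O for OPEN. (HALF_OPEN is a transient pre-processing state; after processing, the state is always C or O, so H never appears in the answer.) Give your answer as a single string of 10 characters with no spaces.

State after each event:
  event#1 t=0ms outcome=F: state=CLOSED
  event#2 t=3ms outcome=S: state=CLOSED
  event#3 t=7ms outcome=F: state=CLOSED
  event#4 t=8ms outcome=F: state=OPEN
  event#5 t=9ms outcome=F: state=OPEN
  event#6 t=11ms outcome=F: state=OPEN
  event#7 t=15ms outcome=S: state=CLOSED
  event#8 t=17ms outcome=S: state=CLOSED
  event#9 t=18ms outcome=S: state=CLOSED
  event#10 t=20ms outcome=F: state=CLOSED

Answer: CCCOOOCCCC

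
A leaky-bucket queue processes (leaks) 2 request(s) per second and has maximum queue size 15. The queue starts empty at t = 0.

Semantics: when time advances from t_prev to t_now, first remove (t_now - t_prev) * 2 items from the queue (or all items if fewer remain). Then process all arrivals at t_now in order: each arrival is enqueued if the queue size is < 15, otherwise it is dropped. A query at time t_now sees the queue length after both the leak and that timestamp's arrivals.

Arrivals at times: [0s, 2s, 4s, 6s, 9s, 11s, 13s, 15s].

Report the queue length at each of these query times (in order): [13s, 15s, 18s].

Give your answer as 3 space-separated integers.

Queue lengths at query times:
  query t=13s: backlog = 1
  query t=15s: backlog = 1
  query t=18s: backlog = 0

Answer: 1 1 0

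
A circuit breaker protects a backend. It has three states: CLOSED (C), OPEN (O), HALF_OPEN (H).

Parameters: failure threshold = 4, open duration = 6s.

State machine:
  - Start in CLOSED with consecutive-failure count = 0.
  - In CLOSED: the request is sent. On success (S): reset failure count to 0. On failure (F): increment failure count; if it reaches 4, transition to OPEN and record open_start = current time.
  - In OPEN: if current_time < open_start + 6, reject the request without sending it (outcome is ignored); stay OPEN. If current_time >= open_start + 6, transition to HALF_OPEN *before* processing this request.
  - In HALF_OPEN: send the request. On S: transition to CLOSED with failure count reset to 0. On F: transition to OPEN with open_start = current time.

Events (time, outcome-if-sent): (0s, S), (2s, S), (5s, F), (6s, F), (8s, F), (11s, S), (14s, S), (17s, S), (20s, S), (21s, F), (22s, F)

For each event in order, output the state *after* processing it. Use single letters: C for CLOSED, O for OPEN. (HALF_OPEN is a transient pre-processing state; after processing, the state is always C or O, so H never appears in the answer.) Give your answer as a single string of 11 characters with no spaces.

Answer: CCCCCCCCCCC

Derivation:
State after each event:
  event#1 t=0s outcome=S: state=CLOSED
  event#2 t=2s outcome=S: state=CLOSED
  event#3 t=5s outcome=F: state=CLOSED
  event#4 t=6s outcome=F: state=CLOSED
  event#5 t=8s outcome=F: state=CLOSED
  event#6 t=11s outcome=S: state=CLOSED
  event#7 t=14s outcome=S: state=CLOSED
  event#8 t=17s outcome=S: state=CLOSED
  event#9 t=20s outcome=S: state=CLOSED
  event#10 t=21s outcome=F: state=CLOSED
  event#11 t=22s outcome=F: state=CLOSED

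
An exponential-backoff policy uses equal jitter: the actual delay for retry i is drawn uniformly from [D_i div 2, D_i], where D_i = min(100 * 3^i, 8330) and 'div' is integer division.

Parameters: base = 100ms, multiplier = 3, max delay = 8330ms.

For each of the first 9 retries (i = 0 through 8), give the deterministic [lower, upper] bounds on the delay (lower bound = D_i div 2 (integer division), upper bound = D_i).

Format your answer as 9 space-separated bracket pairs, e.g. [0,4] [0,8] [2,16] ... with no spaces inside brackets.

Answer: [50,100] [150,300] [450,900] [1350,2700] [4050,8100] [4165,8330] [4165,8330] [4165,8330] [4165,8330]

Derivation:
Computing bounds per retry:
  i=0: D_i=min(100*3^0,8330)=100, bounds=[50,100]
  i=1: D_i=min(100*3^1,8330)=300, bounds=[150,300]
  i=2: D_i=min(100*3^2,8330)=900, bounds=[450,900]
  i=3: D_i=min(100*3^3,8330)=2700, bounds=[1350,2700]
  i=4: D_i=min(100*3^4,8330)=8100, bounds=[4050,8100]
  i=5: D_i=min(100*3^5,8330)=8330, bounds=[4165,8330]
  i=6: D_i=min(100*3^6,8330)=8330, bounds=[4165,8330]
  i=7: D_i=min(100*3^7,8330)=8330, bounds=[4165,8330]
  i=8: D_i=min(100*3^8,8330)=8330, bounds=[4165,8330]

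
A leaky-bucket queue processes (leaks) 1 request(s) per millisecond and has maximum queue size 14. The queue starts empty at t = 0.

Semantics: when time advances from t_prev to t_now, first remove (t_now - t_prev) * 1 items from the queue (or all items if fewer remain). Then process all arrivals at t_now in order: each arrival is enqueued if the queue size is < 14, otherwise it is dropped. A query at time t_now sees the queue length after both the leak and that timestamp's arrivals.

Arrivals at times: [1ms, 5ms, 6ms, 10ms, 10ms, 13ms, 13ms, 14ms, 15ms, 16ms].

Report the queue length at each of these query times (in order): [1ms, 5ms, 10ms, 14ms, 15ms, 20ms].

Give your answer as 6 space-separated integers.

Answer: 1 1 2 2 2 0

Derivation:
Queue lengths at query times:
  query t=1ms: backlog = 1
  query t=5ms: backlog = 1
  query t=10ms: backlog = 2
  query t=14ms: backlog = 2
  query t=15ms: backlog = 2
  query t=20ms: backlog = 0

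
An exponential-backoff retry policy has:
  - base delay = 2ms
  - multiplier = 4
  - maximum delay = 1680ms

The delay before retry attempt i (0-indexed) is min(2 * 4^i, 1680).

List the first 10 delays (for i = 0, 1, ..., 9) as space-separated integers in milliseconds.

Computing each delay:
  i=0: min(2*4^0, 1680) = 2
  i=1: min(2*4^1, 1680) = 8
  i=2: min(2*4^2, 1680) = 32
  i=3: min(2*4^3, 1680) = 128
  i=4: min(2*4^4, 1680) = 512
  i=5: min(2*4^5, 1680) = 1680
  i=6: min(2*4^6, 1680) = 1680
  i=7: min(2*4^7, 1680) = 1680
  i=8: min(2*4^8, 1680) = 1680
  i=9: min(2*4^9, 1680) = 1680

Answer: 2 8 32 128 512 1680 1680 1680 1680 1680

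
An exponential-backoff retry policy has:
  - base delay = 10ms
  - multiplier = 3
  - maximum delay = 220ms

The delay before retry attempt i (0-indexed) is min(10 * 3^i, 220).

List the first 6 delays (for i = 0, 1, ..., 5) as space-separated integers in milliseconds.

Computing each delay:
  i=0: min(10*3^0, 220) = 10
  i=1: min(10*3^1, 220) = 30
  i=2: min(10*3^2, 220) = 90
  i=3: min(10*3^3, 220) = 220
  i=4: min(10*3^4, 220) = 220
  i=5: min(10*3^5, 220) = 220

Answer: 10 30 90 220 220 220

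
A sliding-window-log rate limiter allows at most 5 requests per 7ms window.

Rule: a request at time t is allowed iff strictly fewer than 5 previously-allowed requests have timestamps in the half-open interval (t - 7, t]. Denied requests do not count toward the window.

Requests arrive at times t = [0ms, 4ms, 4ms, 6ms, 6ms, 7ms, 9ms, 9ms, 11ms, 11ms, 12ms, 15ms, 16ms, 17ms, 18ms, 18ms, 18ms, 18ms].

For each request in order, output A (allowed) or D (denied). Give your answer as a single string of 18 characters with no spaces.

Answer: AAAAAADDAADAAAAADD

Derivation:
Tracking allowed requests in the window:
  req#1 t=0ms: ALLOW
  req#2 t=4ms: ALLOW
  req#3 t=4ms: ALLOW
  req#4 t=6ms: ALLOW
  req#5 t=6ms: ALLOW
  req#6 t=7ms: ALLOW
  req#7 t=9ms: DENY
  req#8 t=9ms: DENY
  req#9 t=11ms: ALLOW
  req#10 t=11ms: ALLOW
  req#11 t=12ms: DENY
  req#12 t=15ms: ALLOW
  req#13 t=16ms: ALLOW
  req#14 t=17ms: ALLOW
  req#15 t=18ms: ALLOW
  req#16 t=18ms: ALLOW
  req#17 t=18ms: DENY
  req#18 t=18ms: DENY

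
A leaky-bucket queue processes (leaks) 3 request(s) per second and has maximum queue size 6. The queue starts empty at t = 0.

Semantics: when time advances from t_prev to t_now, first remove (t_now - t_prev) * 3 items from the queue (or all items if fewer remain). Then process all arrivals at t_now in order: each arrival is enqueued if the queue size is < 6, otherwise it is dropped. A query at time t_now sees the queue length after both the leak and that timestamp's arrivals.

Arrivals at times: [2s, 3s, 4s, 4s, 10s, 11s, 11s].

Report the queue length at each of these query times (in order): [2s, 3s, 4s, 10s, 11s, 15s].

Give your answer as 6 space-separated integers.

Answer: 1 1 2 1 2 0

Derivation:
Queue lengths at query times:
  query t=2s: backlog = 1
  query t=3s: backlog = 1
  query t=4s: backlog = 2
  query t=10s: backlog = 1
  query t=11s: backlog = 2
  query t=15s: backlog = 0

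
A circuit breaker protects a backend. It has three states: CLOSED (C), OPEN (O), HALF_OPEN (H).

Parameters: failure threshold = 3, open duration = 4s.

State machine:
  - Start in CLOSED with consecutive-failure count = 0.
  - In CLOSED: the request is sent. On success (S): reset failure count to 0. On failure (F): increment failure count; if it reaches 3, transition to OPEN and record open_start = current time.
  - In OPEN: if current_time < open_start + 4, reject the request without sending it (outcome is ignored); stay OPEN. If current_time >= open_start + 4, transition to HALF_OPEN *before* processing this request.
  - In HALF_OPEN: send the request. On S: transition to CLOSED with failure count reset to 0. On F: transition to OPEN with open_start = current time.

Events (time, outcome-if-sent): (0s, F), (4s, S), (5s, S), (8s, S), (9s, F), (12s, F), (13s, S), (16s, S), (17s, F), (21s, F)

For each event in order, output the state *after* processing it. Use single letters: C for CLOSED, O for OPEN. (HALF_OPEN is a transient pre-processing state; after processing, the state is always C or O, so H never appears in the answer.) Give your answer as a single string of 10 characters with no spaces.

State after each event:
  event#1 t=0s outcome=F: state=CLOSED
  event#2 t=4s outcome=S: state=CLOSED
  event#3 t=5s outcome=S: state=CLOSED
  event#4 t=8s outcome=S: state=CLOSED
  event#5 t=9s outcome=F: state=CLOSED
  event#6 t=12s outcome=F: state=CLOSED
  event#7 t=13s outcome=S: state=CLOSED
  event#8 t=16s outcome=S: state=CLOSED
  event#9 t=17s outcome=F: state=CLOSED
  event#10 t=21s outcome=F: state=CLOSED

Answer: CCCCCCCCCC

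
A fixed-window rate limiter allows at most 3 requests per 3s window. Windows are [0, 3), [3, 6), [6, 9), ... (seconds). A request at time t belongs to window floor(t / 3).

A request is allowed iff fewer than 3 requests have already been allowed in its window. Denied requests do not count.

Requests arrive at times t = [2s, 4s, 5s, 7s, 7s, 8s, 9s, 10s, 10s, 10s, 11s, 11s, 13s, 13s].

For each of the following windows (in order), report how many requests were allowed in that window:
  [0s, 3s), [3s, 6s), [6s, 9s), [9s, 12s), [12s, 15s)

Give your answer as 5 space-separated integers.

Processing requests:
  req#1 t=2s (window 0): ALLOW
  req#2 t=4s (window 1): ALLOW
  req#3 t=5s (window 1): ALLOW
  req#4 t=7s (window 2): ALLOW
  req#5 t=7s (window 2): ALLOW
  req#6 t=8s (window 2): ALLOW
  req#7 t=9s (window 3): ALLOW
  req#8 t=10s (window 3): ALLOW
  req#9 t=10s (window 3): ALLOW
  req#10 t=10s (window 3): DENY
  req#11 t=11s (window 3): DENY
  req#12 t=11s (window 3): DENY
  req#13 t=13s (window 4): ALLOW
  req#14 t=13s (window 4): ALLOW

Allowed counts by window: 1 2 3 3 2

Answer: 1 2 3 3 2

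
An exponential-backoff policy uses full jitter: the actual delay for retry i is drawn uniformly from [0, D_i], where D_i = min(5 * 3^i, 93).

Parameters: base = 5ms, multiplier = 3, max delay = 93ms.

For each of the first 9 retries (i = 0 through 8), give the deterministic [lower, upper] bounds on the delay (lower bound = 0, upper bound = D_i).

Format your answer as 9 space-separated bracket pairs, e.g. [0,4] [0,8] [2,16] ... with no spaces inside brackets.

Computing bounds per retry:
  i=0: D_i=min(5*3^0,93)=5, bounds=[0,5]
  i=1: D_i=min(5*3^1,93)=15, bounds=[0,15]
  i=2: D_i=min(5*3^2,93)=45, bounds=[0,45]
  i=3: D_i=min(5*3^3,93)=93, bounds=[0,93]
  i=4: D_i=min(5*3^4,93)=93, bounds=[0,93]
  i=5: D_i=min(5*3^5,93)=93, bounds=[0,93]
  i=6: D_i=min(5*3^6,93)=93, bounds=[0,93]
  i=7: D_i=min(5*3^7,93)=93, bounds=[0,93]
  i=8: D_i=min(5*3^8,93)=93, bounds=[0,93]

Answer: [0,5] [0,15] [0,45] [0,93] [0,93] [0,93] [0,93] [0,93] [0,93]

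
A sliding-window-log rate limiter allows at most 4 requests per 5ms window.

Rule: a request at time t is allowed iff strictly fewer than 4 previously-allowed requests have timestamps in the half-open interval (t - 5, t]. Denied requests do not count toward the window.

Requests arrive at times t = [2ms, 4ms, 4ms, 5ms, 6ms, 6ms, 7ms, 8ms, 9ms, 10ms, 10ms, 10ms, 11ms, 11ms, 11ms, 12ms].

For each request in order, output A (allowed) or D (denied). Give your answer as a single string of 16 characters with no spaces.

Answer: AAAADDADAAADDDDA

Derivation:
Tracking allowed requests in the window:
  req#1 t=2ms: ALLOW
  req#2 t=4ms: ALLOW
  req#3 t=4ms: ALLOW
  req#4 t=5ms: ALLOW
  req#5 t=6ms: DENY
  req#6 t=6ms: DENY
  req#7 t=7ms: ALLOW
  req#8 t=8ms: DENY
  req#9 t=9ms: ALLOW
  req#10 t=10ms: ALLOW
  req#11 t=10ms: ALLOW
  req#12 t=10ms: DENY
  req#13 t=11ms: DENY
  req#14 t=11ms: DENY
  req#15 t=11ms: DENY
  req#16 t=12ms: ALLOW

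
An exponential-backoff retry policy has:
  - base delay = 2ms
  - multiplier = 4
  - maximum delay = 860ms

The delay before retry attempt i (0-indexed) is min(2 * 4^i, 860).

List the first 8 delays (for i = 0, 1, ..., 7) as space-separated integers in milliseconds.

Answer: 2 8 32 128 512 860 860 860

Derivation:
Computing each delay:
  i=0: min(2*4^0, 860) = 2
  i=1: min(2*4^1, 860) = 8
  i=2: min(2*4^2, 860) = 32
  i=3: min(2*4^3, 860) = 128
  i=4: min(2*4^4, 860) = 512
  i=5: min(2*4^5, 860) = 860
  i=6: min(2*4^6, 860) = 860
  i=7: min(2*4^7, 860) = 860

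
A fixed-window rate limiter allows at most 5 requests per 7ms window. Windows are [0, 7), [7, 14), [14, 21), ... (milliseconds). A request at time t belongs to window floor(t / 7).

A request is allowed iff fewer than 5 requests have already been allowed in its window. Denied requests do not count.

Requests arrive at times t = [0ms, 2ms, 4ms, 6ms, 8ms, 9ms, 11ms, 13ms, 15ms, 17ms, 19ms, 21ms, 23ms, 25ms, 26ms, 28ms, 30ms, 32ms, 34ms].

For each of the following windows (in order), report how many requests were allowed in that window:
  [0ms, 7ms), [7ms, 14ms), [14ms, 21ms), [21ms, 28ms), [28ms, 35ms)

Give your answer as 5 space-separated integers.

Processing requests:
  req#1 t=0ms (window 0): ALLOW
  req#2 t=2ms (window 0): ALLOW
  req#3 t=4ms (window 0): ALLOW
  req#4 t=6ms (window 0): ALLOW
  req#5 t=8ms (window 1): ALLOW
  req#6 t=9ms (window 1): ALLOW
  req#7 t=11ms (window 1): ALLOW
  req#8 t=13ms (window 1): ALLOW
  req#9 t=15ms (window 2): ALLOW
  req#10 t=17ms (window 2): ALLOW
  req#11 t=19ms (window 2): ALLOW
  req#12 t=21ms (window 3): ALLOW
  req#13 t=23ms (window 3): ALLOW
  req#14 t=25ms (window 3): ALLOW
  req#15 t=26ms (window 3): ALLOW
  req#16 t=28ms (window 4): ALLOW
  req#17 t=30ms (window 4): ALLOW
  req#18 t=32ms (window 4): ALLOW
  req#19 t=34ms (window 4): ALLOW

Allowed counts by window: 4 4 3 4 4

Answer: 4 4 3 4 4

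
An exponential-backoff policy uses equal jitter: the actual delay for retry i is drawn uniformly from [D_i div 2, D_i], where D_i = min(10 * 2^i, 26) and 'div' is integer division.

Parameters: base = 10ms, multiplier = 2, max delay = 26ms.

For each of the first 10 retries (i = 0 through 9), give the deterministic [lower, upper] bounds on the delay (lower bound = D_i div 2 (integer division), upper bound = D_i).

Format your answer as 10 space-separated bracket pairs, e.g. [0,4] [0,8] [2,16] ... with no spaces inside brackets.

Computing bounds per retry:
  i=0: D_i=min(10*2^0,26)=10, bounds=[5,10]
  i=1: D_i=min(10*2^1,26)=20, bounds=[10,20]
  i=2: D_i=min(10*2^2,26)=26, bounds=[13,26]
  i=3: D_i=min(10*2^3,26)=26, bounds=[13,26]
  i=4: D_i=min(10*2^4,26)=26, bounds=[13,26]
  i=5: D_i=min(10*2^5,26)=26, bounds=[13,26]
  i=6: D_i=min(10*2^6,26)=26, bounds=[13,26]
  i=7: D_i=min(10*2^7,26)=26, bounds=[13,26]
  i=8: D_i=min(10*2^8,26)=26, bounds=[13,26]
  i=9: D_i=min(10*2^9,26)=26, bounds=[13,26]

Answer: [5,10] [10,20] [13,26] [13,26] [13,26] [13,26] [13,26] [13,26] [13,26] [13,26]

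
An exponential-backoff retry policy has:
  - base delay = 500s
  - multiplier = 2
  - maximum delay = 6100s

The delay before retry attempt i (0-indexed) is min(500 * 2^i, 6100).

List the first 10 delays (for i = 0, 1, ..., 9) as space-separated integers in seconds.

Answer: 500 1000 2000 4000 6100 6100 6100 6100 6100 6100

Derivation:
Computing each delay:
  i=0: min(500*2^0, 6100) = 500
  i=1: min(500*2^1, 6100) = 1000
  i=2: min(500*2^2, 6100) = 2000
  i=3: min(500*2^3, 6100) = 4000
  i=4: min(500*2^4, 6100) = 6100
  i=5: min(500*2^5, 6100) = 6100
  i=6: min(500*2^6, 6100) = 6100
  i=7: min(500*2^7, 6100) = 6100
  i=8: min(500*2^8, 6100) = 6100
  i=9: min(500*2^9, 6100) = 6100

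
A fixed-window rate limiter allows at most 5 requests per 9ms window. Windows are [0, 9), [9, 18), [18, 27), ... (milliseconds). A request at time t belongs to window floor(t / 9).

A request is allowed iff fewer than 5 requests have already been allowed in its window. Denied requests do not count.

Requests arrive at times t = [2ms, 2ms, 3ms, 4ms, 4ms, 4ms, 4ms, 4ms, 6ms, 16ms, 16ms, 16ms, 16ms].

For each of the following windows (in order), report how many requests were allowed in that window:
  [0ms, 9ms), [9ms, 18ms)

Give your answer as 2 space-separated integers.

Processing requests:
  req#1 t=2ms (window 0): ALLOW
  req#2 t=2ms (window 0): ALLOW
  req#3 t=3ms (window 0): ALLOW
  req#4 t=4ms (window 0): ALLOW
  req#5 t=4ms (window 0): ALLOW
  req#6 t=4ms (window 0): DENY
  req#7 t=4ms (window 0): DENY
  req#8 t=4ms (window 0): DENY
  req#9 t=6ms (window 0): DENY
  req#10 t=16ms (window 1): ALLOW
  req#11 t=16ms (window 1): ALLOW
  req#12 t=16ms (window 1): ALLOW
  req#13 t=16ms (window 1): ALLOW

Allowed counts by window: 5 4

Answer: 5 4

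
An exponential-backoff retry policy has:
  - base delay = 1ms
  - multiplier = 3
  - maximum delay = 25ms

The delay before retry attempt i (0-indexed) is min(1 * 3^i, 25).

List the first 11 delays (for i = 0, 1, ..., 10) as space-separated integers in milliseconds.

Answer: 1 3 9 25 25 25 25 25 25 25 25

Derivation:
Computing each delay:
  i=0: min(1*3^0, 25) = 1
  i=1: min(1*3^1, 25) = 3
  i=2: min(1*3^2, 25) = 9
  i=3: min(1*3^3, 25) = 25
  i=4: min(1*3^4, 25) = 25
  i=5: min(1*3^5, 25) = 25
  i=6: min(1*3^6, 25) = 25
  i=7: min(1*3^7, 25) = 25
  i=8: min(1*3^8, 25) = 25
  i=9: min(1*3^9, 25) = 25
  i=10: min(1*3^10, 25) = 25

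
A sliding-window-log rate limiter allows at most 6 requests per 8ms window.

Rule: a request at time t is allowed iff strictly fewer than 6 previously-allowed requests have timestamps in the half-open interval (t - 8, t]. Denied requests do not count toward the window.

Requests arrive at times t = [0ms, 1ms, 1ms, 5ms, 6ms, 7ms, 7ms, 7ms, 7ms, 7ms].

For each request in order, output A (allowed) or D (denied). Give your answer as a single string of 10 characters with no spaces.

Tracking allowed requests in the window:
  req#1 t=0ms: ALLOW
  req#2 t=1ms: ALLOW
  req#3 t=1ms: ALLOW
  req#4 t=5ms: ALLOW
  req#5 t=6ms: ALLOW
  req#6 t=7ms: ALLOW
  req#7 t=7ms: DENY
  req#8 t=7ms: DENY
  req#9 t=7ms: DENY
  req#10 t=7ms: DENY

Answer: AAAAAADDDD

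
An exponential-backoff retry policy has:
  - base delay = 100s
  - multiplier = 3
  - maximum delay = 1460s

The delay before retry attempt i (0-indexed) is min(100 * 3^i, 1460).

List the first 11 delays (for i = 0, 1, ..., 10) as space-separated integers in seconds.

Computing each delay:
  i=0: min(100*3^0, 1460) = 100
  i=1: min(100*3^1, 1460) = 300
  i=2: min(100*3^2, 1460) = 900
  i=3: min(100*3^3, 1460) = 1460
  i=4: min(100*3^4, 1460) = 1460
  i=5: min(100*3^5, 1460) = 1460
  i=6: min(100*3^6, 1460) = 1460
  i=7: min(100*3^7, 1460) = 1460
  i=8: min(100*3^8, 1460) = 1460
  i=9: min(100*3^9, 1460) = 1460
  i=10: min(100*3^10, 1460) = 1460

Answer: 100 300 900 1460 1460 1460 1460 1460 1460 1460 1460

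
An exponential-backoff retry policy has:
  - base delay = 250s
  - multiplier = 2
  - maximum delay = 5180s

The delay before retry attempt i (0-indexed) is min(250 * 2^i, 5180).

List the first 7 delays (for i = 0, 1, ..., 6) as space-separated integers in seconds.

Computing each delay:
  i=0: min(250*2^0, 5180) = 250
  i=1: min(250*2^1, 5180) = 500
  i=2: min(250*2^2, 5180) = 1000
  i=3: min(250*2^3, 5180) = 2000
  i=4: min(250*2^4, 5180) = 4000
  i=5: min(250*2^5, 5180) = 5180
  i=6: min(250*2^6, 5180) = 5180

Answer: 250 500 1000 2000 4000 5180 5180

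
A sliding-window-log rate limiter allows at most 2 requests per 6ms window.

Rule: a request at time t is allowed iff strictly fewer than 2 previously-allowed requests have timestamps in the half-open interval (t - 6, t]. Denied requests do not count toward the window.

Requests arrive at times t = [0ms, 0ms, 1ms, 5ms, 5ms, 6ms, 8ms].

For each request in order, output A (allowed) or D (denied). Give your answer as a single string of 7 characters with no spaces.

Tracking allowed requests in the window:
  req#1 t=0ms: ALLOW
  req#2 t=0ms: ALLOW
  req#3 t=1ms: DENY
  req#4 t=5ms: DENY
  req#5 t=5ms: DENY
  req#6 t=6ms: ALLOW
  req#7 t=8ms: ALLOW

Answer: AADDDAA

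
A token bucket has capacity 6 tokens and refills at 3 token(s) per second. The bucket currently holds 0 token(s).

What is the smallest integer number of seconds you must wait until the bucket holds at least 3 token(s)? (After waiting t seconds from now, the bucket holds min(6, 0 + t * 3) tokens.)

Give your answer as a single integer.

Need 0 + t * 3 >= 3, so t >= 3/3.
Smallest integer t = ceil(3/3) = 1.

Answer: 1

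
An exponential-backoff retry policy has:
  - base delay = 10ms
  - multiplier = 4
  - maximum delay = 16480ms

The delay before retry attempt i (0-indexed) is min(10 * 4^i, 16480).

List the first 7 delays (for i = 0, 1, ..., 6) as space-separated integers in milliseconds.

Answer: 10 40 160 640 2560 10240 16480

Derivation:
Computing each delay:
  i=0: min(10*4^0, 16480) = 10
  i=1: min(10*4^1, 16480) = 40
  i=2: min(10*4^2, 16480) = 160
  i=3: min(10*4^3, 16480) = 640
  i=4: min(10*4^4, 16480) = 2560
  i=5: min(10*4^5, 16480) = 10240
  i=6: min(10*4^6, 16480) = 16480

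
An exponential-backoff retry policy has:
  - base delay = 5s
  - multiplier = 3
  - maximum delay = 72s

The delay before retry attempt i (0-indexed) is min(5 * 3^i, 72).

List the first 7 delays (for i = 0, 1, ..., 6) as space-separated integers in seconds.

Computing each delay:
  i=0: min(5*3^0, 72) = 5
  i=1: min(5*3^1, 72) = 15
  i=2: min(5*3^2, 72) = 45
  i=3: min(5*3^3, 72) = 72
  i=4: min(5*3^4, 72) = 72
  i=5: min(5*3^5, 72) = 72
  i=6: min(5*3^6, 72) = 72

Answer: 5 15 45 72 72 72 72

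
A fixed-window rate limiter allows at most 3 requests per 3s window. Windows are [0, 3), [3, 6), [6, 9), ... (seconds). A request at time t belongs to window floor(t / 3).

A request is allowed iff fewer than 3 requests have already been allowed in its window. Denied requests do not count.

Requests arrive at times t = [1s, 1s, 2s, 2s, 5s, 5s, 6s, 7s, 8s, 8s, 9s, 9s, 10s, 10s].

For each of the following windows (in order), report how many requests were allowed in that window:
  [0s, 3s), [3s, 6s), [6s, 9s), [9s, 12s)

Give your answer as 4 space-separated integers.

Answer: 3 2 3 3

Derivation:
Processing requests:
  req#1 t=1s (window 0): ALLOW
  req#2 t=1s (window 0): ALLOW
  req#3 t=2s (window 0): ALLOW
  req#4 t=2s (window 0): DENY
  req#5 t=5s (window 1): ALLOW
  req#6 t=5s (window 1): ALLOW
  req#7 t=6s (window 2): ALLOW
  req#8 t=7s (window 2): ALLOW
  req#9 t=8s (window 2): ALLOW
  req#10 t=8s (window 2): DENY
  req#11 t=9s (window 3): ALLOW
  req#12 t=9s (window 3): ALLOW
  req#13 t=10s (window 3): ALLOW
  req#14 t=10s (window 3): DENY

Allowed counts by window: 3 2 3 3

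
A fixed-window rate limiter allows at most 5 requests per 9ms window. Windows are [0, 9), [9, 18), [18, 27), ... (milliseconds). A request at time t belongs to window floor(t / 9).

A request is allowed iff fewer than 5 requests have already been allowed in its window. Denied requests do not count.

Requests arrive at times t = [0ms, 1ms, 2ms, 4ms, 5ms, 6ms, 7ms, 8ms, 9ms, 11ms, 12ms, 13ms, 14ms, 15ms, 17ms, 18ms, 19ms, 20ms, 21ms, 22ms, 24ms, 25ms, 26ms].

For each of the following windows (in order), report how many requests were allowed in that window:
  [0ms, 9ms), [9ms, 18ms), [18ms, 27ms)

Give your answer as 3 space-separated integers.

Answer: 5 5 5

Derivation:
Processing requests:
  req#1 t=0ms (window 0): ALLOW
  req#2 t=1ms (window 0): ALLOW
  req#3 t=2ms (window 0): ALLOW
  req#4 t=4ms (window 0): ALLOW
  req#5 t=5ms (window 0): ALLOW
  req#6 t=6ms (window 0): DENY
  req#7 t=7ms (window 0): DENY
  req#8 t=8ms (window 0): DENY
  req#9 t=9ms (window 1): ALLOW
  req#10 t=11ms (window 1): ALLOW
  req#11 t=12ms (window 1): ALLOW
  req#12 t=13ms (window 1): ALLOW
  req#13 t=14ms (window 1): ALLOW
  req#14 t=15ms (window 1): DENY
  req#15 t=17ms (window 1): DENY
  req#16 t=18ms (window 2): ALLOW
  req#17 t=19ms (window 2): ALLOW
  req#18 t=20ms (window 2): ALLOW
  req#19 t=21ms (window 2): ALLOW
  req#20 t=22ms (window 2): ALLOW
  req#21 t=24ms (window 2): DENY
  req#22 t=25ms (window 2): DENY
  req#23 t=26ms (window 2): DENY

Allowed counts by window: 5 5 5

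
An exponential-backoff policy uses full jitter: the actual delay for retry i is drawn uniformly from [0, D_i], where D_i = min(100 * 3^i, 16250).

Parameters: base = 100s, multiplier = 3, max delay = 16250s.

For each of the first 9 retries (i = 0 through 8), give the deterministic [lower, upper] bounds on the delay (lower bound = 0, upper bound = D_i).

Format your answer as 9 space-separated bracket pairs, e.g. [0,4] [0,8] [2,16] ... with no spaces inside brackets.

Computing bounds per retry:
  i=0: D_i=min(100*3^0,16250)=100, bounds=[0,100]
  i=1: D_i=min(100*3^1,16250)=300, bounds=[0,300]
  i=2: D_i=min(100*3^2,16250)=900, bounds=[0,900]
  i=3: D_i=min(100*3^3,16250)=2700, bounds=[0,2700]
  i=4: D_i=min(100*3^4,16250)=8100, bounds=[0,8100]
  i=5: D_i=min(100*3^5,16250)=16250, bounds=[0,16250]
  i=6: D_i=min(100*3^6,16250)=16250, bounds=[0,16250]
  i=7: D_i=min(100*3^7,16250)=16250, bounds=[0,16250]
  i=8: D_i=min(100*3^8,16250)=16250, bounds=[0,16250]

Answer: [0,100] [0,300] [0,900] [0,2700] [0,8100] [0,16250] [0,16250] [0,16250] [0,16250]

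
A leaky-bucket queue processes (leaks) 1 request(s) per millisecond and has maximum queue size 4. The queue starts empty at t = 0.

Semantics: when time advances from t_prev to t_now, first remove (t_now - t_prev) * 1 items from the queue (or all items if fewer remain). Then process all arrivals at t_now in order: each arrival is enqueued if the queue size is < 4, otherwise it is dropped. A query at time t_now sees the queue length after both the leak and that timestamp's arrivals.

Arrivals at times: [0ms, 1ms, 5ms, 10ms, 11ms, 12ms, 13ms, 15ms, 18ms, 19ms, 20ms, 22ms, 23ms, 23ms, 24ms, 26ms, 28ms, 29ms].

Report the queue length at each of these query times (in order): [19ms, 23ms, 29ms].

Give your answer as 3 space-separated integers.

Answer: 1 2 1

Derivation:
Queue lengths at query times:
  query t=19ms: backlog = 1
  query t=23ms: backlog = 2
  query t=29ms: backlog = 1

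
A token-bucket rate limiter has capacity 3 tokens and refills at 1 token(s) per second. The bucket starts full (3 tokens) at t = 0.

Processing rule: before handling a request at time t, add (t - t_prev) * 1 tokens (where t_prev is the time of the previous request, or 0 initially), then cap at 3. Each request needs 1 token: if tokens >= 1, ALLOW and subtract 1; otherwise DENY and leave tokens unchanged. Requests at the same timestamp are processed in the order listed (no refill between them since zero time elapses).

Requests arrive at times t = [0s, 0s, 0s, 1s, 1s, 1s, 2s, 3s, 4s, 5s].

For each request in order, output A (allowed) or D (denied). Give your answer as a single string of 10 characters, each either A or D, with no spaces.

Answer: AAAADDAAAA

Derivation:
Simulating step by step:
  req#1 t=0s: ALLOW
  req#2 t=0s: ALLOW
  req#3 t=0s: ALLOW
  req#4 t=1s: ALLOW
  req#5 t=1s: DENY
  req#6 t=1s: DENY
  req#7 t=2s: ALLOW
  req#8 t=3s: ALLOW
  req#9 t=4s: ALLOW
  req#10 t=5s: ALLOW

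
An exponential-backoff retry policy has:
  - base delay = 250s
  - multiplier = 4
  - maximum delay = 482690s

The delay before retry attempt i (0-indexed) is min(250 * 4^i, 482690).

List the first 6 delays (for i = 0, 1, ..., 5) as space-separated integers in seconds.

Computing each delay:
  i=0: min(250*4^0, 482690) = 250
  i=1: min(250*4^1, 482690) = 1000
  i=2: min(250*4^2, 482690) = 4000
  i=3: min(250*4^3, 482690) = 16000
  i=4: min(250*4^4, 482690) = 64000
  i=5: min(250*4^5, 482690) = 256000

Answer: 250 1000 4000 16000 64000 256000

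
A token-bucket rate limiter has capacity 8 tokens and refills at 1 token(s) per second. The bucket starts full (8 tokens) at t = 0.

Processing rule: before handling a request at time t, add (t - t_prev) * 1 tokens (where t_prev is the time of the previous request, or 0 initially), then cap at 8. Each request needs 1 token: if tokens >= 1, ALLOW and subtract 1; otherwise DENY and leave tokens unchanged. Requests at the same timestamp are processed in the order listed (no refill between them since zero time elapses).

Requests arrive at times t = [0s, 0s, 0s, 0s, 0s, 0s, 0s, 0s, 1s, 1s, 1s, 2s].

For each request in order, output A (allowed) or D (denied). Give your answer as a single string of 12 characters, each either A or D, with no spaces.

Answer: AAAAAAAAADDA

Derivation:
Simulating step by step:
  req#1 t=0s: ALLOW
  req#2 t=0s: ALLOW
  req#3 t=0s: ALLOW
  req#4 t=0s: ALLOW
  req#5 t=0s: ALLOW
  req#6 t=0s: ALLOW
  req#7 t=0s: ALLOW
  req#8 t=0s: ALLOW
  req#9 t=1s: ALLOW
  req#10 t=1s: DENY
  req#11 t=1s: DENY
  req#12 t=2s: ALLOW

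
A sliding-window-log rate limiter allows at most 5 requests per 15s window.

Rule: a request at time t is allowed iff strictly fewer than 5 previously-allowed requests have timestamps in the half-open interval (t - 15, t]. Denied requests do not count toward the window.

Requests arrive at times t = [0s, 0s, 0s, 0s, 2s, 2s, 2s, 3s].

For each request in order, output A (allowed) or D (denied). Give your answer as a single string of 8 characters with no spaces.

Tracking allowed requests in the window:
  req#1 t=0s: ALLOW
  req#2 t=0s: ALLOW
  req#3 t=0s: ALLOW
  req#4 t=0s: ALLOW
  req#5 t=2s: ALLOW
  req#6 t=2s: DENY
  req#7 t=2s: DENY
  req#8 t=3s: DENY

Answer: AAAAADDD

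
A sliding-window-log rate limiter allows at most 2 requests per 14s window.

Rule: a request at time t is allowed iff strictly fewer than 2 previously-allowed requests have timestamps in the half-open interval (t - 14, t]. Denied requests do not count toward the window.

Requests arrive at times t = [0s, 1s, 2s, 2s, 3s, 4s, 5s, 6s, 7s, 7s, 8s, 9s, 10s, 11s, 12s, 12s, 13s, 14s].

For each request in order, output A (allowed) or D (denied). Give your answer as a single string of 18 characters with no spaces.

Tracking allowed requests in the window:
  req#1 t=0s: ALLOW
  req#2 t=1s: ALLOW
  req#3 t=2s: DENY
  req#4 t=2s: DENY
  req#5 t=3s: DENY
  req#6 t=4s: DENY
  req#7 t=5s: DENY
  req#8 t=6s: DENY
  req#9 t=7s: DENY
  req#10 t=7s: DENY
  req#11 t=8s: DENY
  req#12 t=9s: DENY
  req#13 t=10s: DENY
  req#14 t=11s: DENY
  req#15 t=12s: DENY
  req#16 t=12s: DENY
  req#17 t=13s: DENY
  req#18 t=14s: ALLOW

Answer: AADDDDDDDDDDDDDDDA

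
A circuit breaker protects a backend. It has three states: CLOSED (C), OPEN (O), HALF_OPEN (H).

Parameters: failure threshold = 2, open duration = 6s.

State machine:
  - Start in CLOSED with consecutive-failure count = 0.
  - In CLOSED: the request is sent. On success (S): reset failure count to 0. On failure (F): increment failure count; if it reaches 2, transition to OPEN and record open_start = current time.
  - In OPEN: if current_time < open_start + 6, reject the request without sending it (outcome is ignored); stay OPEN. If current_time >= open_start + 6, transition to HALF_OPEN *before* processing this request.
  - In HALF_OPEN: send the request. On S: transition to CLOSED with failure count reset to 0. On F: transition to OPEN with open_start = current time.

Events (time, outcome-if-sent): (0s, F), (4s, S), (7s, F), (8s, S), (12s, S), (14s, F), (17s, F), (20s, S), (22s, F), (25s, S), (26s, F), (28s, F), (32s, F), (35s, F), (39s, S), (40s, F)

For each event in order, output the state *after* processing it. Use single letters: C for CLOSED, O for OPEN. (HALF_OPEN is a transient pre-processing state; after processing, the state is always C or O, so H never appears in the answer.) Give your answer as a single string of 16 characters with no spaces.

Answer: CCCCCCOOOCCOOOOO

Derivation:
State after each event:
  event#1 t=0s outcome=F: state=CLOSED
  event#2 t=4s outcome=S: state=CLOSED
  event#3 t=7s outcome=F: state=CLOSED
  event#4 t=8s outcome=S: state=CLOSED
  event#5 t=12s outcome=S: state=CLOSED
  event#6 t=14s outcome=F: state=CLOSED
  event#7 t=17s outcome=F: state=OPEN
  event#8 t=20s outcome=S: state=OPEN
  event#9 t=22s outcome=F: state=OPEN
  event#10 t=25s outcome=S: state=CLOSED
  event#11 t=26s outcome=F: state=CLOSED
  event#12 t=28s outcome=F: state=OPEN
  event#13 t=32s outcome=F: state=OPEN
  event#14 t=35s outcome=F: state=OPEN
  event#15 t=39s outcome=S: state=OPEN
  event#16 t=40s outcome=F: state=OPEN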